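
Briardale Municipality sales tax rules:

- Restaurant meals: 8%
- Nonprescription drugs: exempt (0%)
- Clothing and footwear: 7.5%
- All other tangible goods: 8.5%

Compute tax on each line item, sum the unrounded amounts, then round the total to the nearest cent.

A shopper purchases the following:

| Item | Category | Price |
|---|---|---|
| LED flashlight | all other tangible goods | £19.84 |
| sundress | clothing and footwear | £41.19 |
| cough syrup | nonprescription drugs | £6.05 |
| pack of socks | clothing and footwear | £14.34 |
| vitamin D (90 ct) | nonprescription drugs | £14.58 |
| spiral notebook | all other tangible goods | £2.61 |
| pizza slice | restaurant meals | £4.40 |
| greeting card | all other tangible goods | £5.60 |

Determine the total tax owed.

£6.90

LED flashlight £19.84: all other tangible goods → 8.5% → £1.6864
Sundress £41.19: clothing and footwear → 7.5% → £3.08925
Cough syrup £6.05: nonprescription drugs → 0% → £0.00
Pack of socks £14.34: clothing and footwear → 7.5% → £1.0755
Vitamin D (90 ct) £14.58: nonprescription drugs → 0% → £0.00
Spiral notebook £2.61: all other tangible goods → 8.5% → £0.22185
Pizza slice £4.40: restaurant meals → 8% → £0.352
Greeting card £5.60: all other tangible goods → 8.5% → £0.476
Unrounded tax sum = £6.901 → £6.90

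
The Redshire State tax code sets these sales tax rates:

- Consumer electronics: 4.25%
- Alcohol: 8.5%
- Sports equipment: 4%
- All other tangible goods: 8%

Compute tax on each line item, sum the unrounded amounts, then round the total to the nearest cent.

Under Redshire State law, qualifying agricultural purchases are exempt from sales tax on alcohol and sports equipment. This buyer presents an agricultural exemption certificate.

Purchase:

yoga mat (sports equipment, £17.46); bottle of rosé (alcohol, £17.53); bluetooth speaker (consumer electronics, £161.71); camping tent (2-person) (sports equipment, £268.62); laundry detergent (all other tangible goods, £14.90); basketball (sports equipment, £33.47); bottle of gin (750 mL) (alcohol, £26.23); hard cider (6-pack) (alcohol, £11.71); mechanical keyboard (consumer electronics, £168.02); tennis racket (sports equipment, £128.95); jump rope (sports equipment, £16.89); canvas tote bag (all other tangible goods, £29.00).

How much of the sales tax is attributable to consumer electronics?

Bluetooth speaker £161.71: consumer electronics → 4.25% → £6.872675
Mechanical keyboard £168.02: consumer electronics → 4.25% → £7.14085
Tax on consumer electronics: unrounded sum = £14.013525 → £14.01

£14.01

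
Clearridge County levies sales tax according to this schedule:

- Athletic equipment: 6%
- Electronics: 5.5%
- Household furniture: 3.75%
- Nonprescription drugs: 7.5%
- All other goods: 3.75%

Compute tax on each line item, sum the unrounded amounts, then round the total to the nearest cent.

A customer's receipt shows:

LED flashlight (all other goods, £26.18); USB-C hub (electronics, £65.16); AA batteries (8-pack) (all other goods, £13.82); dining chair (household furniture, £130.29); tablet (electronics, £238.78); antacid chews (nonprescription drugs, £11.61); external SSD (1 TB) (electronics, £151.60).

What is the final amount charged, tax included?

£669.75

LED flashlight £26.18: all other goods → 3.75% → £0.98175
USB-C hub £65.16: electronics → 5.5% → £3.5838
AA batteries (8-pack) £13.82: all other goods → 3.75% → £0.51825
Dining chair £130.29: household furniture → 3.75% → £4.885875
Tablet £238.78: electronics → 5.5% → £13.1329
Antacid chews £11.61: nonprescription drugs → 7.5% → £0.87075
External SSD (1 TB) £151.60: electronics → 5.5% → £8.338
Subtotal = £637.44; unrounded tax = £32.311325 → £32.31; total due = £669.75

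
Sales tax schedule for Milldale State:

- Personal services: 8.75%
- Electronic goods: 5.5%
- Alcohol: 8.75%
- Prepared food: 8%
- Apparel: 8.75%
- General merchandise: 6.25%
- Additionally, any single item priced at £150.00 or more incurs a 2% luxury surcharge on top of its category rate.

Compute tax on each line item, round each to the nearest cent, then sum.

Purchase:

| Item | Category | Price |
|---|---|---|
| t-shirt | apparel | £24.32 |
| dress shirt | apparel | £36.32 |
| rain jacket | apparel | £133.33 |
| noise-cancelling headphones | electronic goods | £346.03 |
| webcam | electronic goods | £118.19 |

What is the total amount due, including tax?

£707.62

T-shirt £24.32: apparel → 8.75% → £2.13
Dress shirt £36.32: apparel → 8.75% → £3.18
Rain jacket £133.33: apparel → 8.75% → £11.67
Noise-cancelling headphones £346.03: electronic goods → 5.5% + 2% surcharge = 7.5% → £25.95
Webcam £118.19: electronic goods → 5.5% → £6.50
Subtotal = £658.19; tax = £49.43; total due = £707.62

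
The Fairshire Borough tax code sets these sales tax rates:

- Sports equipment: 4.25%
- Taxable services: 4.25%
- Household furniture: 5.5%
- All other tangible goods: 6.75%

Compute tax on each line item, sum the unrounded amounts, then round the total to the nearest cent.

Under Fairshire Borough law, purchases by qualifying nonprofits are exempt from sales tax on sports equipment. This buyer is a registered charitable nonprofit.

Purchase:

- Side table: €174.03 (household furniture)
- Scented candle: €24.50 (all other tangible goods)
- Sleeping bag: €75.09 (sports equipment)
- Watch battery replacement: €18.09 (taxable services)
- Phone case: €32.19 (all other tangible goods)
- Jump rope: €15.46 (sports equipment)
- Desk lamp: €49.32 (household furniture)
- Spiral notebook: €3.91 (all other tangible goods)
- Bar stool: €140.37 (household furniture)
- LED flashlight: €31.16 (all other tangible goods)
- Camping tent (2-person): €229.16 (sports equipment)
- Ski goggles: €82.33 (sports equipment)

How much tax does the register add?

Side table €174.03: household furniture → 5.5% → €9.57165
Scented candle €24.50: all other tangible goods → 6.75% → €1.65375
Sleeping bag €75.09: sports equipment, buyer-exempt → 0% → €0.00
Watch battery replacement €18.09: taxable services → 4.25% → €0.768825
Phone case €32.19: all other tangible goods → 6.75% → €2.172825
Jump rope €15.46: sports equipment, buyer-exempt → 0% → €0.00
Desk lamp €49.32: household furniture → 5.5% → €2.7126
Spiral notebook €3.91: all other tangible goods → 6.75% → €0.263925
Bar stool €140.37: household furniture → 5.5% → €7.72035
LED flashlight €31.16: all other tangible goods → 6.75% → €2.1033
Camping tent (2-person) €229.16: sports equipment, buyer-exempt → 0% → €0.00
Ski goggles €82.33: sports equipment, buyer-exempt → 0% → €0.00
Unrounded tax sum = €26.967225 → €26.97

€26.97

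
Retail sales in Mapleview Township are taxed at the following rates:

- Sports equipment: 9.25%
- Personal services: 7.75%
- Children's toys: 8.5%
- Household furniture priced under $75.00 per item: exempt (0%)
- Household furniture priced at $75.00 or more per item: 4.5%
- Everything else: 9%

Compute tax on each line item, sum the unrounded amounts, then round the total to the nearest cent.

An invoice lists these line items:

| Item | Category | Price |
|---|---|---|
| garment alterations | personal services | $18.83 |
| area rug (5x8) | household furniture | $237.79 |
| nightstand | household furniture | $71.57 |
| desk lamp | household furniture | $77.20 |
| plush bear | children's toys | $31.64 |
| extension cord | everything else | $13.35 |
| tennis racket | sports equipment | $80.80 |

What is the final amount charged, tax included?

$558.18

Garment alterations $18.83: personal services → 7.75% → $1.459325
Area rug (5x8) $237.79: household furniture, $75.00 or more → 4.5% → $10.70055
Nightstand $71.57: household furniture, under $75.00 → 0% → $0.00
Desk lamp $77.20: household furniture, $75.00 or more → 4.5% → $3.474
Plush bear $31.64: children's toys → 8.5% → $2.6894
Extension cord $13.35: everything else → 9% → $1.2015
Tennis racket $80.80: sports equipment → 9.25% → $7.474
Subtotal = $531.18; unrounded tax = $26.998775 → $27.00; total due = $558.18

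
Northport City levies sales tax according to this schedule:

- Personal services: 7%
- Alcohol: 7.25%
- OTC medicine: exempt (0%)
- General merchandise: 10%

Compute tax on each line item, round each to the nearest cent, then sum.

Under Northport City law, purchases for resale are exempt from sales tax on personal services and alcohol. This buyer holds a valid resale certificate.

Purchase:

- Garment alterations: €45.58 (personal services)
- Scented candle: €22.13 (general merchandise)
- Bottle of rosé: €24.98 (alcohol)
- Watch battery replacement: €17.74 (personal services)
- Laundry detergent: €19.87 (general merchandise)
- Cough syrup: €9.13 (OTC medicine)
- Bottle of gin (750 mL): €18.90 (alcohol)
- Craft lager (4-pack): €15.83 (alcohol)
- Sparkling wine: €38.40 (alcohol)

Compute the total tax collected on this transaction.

€4.20

Garment alterations €45.58: personal services, buyer-exempt → 0% → €0.00
Scented candle €22.13: general merchandise → 10% → €2.21
Bottle of rosé €24.98: alcohol, buyer-exempt → 0% → €0.00
Watch battery replacement €17.74: personal services, buyer-exempt → 0% → €0.00
Laundry detergent €19.87: general merchandise → 10% → €1.99
Cough syrup €9.13: OTC medicine → 0% → €0.00
Bottle of gin (750 mL) €18.90: alcohol, buyer-exempt → 0% → €0.00
Craft lager (4-pack) €15.83: alcohol, buyer-exempt → 0% → €0.00
Sparkling wine €38.40: alcohol, buyer-exempt → 0% → €0.00
Total tax = €2.21 + €1.99 = €4.20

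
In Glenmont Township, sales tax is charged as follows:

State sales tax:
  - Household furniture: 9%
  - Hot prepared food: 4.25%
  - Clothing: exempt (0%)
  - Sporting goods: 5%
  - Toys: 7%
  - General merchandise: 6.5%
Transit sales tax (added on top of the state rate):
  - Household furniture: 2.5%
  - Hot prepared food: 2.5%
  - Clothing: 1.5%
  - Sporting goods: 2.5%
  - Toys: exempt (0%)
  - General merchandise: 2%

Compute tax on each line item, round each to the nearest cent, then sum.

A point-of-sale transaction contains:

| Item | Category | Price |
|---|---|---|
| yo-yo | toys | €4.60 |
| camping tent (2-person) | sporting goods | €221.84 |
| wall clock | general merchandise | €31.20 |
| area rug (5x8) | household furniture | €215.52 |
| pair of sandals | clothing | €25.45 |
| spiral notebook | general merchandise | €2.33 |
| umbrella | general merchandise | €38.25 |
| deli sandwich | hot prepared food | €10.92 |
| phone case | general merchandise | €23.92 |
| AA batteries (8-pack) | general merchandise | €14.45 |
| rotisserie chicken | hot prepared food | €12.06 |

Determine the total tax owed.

Yo-yo €4.60: toys → 7% + 0% transit = 7% → €0.32
Camping tent (2-person) €221.84: sporting goods → 5% + 2.5% transit = 7.5% → €16.64
Wall clock €31.20: general merchandise → 6.5% + 2% transit = 8.5% → €2.65
Area rug (5x8) €215.52: household furniture → 9% + 2.5% transit = 11.5% → €24.78
Pair of sandals €25.45: clothing → 0% + 1.5% transit = 1.5% → €0.38
Spiral notebook €2.33: general merchandise → 6.5% + 2% transit = 8.5% → €0.20
Umbrella €38.25: general merchandise → 6.5% + 2% transit = 8.5% → €3.25
Deli sandwich €10.92: hot prepared food → 4.25% + 2.5% transit = 6.75% → €0.74
Phone case €23.92: general merchandise → 6.5% + 2% transit = 8.5% → €2.03
AA batteries (8-pack) €14.45: general merchandise → 6.5% + 2% transit = 8.5% → €1.23
Rotisserie chicken €12.06: hot prepared food → 4.25% + 2.5% transit = 6.75% → €0.81
Total tax = €0.32 + €16.64 + €2.65 + €24.78 + €0.38 + €0.20 + €3.25 + €0.74 + €2.03 + €1.23 + €0.81 = €53.03

€53.03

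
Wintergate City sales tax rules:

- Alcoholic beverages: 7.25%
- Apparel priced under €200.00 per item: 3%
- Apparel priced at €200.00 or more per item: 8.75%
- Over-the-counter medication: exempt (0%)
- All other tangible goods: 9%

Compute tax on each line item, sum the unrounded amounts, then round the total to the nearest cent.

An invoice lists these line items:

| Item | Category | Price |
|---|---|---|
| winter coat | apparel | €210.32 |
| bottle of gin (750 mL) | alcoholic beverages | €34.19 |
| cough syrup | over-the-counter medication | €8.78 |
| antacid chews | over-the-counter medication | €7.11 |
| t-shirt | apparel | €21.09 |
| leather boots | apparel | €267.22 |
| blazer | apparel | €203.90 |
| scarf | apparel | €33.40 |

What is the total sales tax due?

€63.74

Winter coat €210.32: apparel, €200.00 or more → 8.75% → €18.403
Bottle of gin (750 mL) €34.19: alcoholic beverages → 7.25% → €2.478775
Cough syrup €8.78: over-the-counter medication → 0% → €0.00
Antacid chews €7.11: over-the-counter medication → 0% → €0.00
T-shirt €21.09: apparel, under €200.00 → 3% → €0.6327
Leather boots €267.22: apparel, €200.00 or more → 8.75% → €23.38175
Blazer €203.90: apparel, €200.00 or more → 8.75% → €17.84125
Scarf €33.40: apparel, under €200.00 → 3% → €1.002
Unrounded tax sum = €63.739475 → €63.74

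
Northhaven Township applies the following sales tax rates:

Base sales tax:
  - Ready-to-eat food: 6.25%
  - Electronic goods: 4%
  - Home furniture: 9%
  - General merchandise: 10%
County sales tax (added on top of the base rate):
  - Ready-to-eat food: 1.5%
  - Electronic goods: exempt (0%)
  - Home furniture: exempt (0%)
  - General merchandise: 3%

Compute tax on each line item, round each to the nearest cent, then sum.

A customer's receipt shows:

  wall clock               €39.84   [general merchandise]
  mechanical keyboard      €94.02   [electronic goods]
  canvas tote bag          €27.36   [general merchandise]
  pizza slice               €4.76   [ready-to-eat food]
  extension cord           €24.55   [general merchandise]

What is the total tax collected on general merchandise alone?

€11.93

Wall clock €39.84: general merchandise → 10% + 3% county = 13% → €5.18
Canvas tote bag €27.36: general merchandise → 10% + 3% county = 13% → €3.56
Extension cord €24.55: general merchandise → 10% + 3% county = 13% → €3.19
Tax on general merchandise = €5.18 + €3.56 + €3.19 = €11.93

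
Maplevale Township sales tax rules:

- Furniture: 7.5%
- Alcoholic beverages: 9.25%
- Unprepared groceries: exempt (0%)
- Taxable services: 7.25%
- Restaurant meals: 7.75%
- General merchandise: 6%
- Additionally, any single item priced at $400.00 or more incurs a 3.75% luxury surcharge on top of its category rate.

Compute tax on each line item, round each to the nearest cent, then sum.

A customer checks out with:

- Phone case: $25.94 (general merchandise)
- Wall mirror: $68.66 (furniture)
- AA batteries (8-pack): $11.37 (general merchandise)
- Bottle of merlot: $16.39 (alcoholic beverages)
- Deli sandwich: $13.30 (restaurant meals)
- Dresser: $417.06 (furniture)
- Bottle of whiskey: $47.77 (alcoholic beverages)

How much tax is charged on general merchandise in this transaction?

Phone case $25.94: general merchandise → 6% → $1.56
AA batteries (8-pack) $11.37: general merchandise → 6% → $0.68
Tax on general merchandise = $1.56 + $0.68 = $2.24

$2.24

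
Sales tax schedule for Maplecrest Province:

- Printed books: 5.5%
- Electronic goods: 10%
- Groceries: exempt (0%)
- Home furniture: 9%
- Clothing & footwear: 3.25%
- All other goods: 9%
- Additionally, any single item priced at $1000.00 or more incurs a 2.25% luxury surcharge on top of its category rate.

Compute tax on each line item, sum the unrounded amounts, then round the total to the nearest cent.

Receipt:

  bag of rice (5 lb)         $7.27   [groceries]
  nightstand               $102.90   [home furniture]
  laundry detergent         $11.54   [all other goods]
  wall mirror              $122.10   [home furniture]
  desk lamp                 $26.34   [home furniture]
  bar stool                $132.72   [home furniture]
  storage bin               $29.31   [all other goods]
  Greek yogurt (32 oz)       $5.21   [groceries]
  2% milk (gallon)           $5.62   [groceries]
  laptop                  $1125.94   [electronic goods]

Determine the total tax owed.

Bag of rice (5 lb) $7.27: groceries → 0% → $0.00
Nightstand $102.90: home furniture → 9% → $9.261
Laundry detergent $11.54: all other goods → 9% → $1.0386
Wall mirror $122.10: home furniture → 9% → $10.989
Desk lamp $26.34: home furniture → 9% → $2.3706
Bar stool $132.72: home furniture → 9% → $11.9448
Storage bin $29.31: all other goods → 9% → $2.6379
Greek yogurt (32 oz) $5.21: groceries → 0% → $0.00
2% milk (gallon) $5.62: groceries → 0% → $0.00
Laptop $1125.94: electronic goods → 10% + 2.25% surcharge = 12.25% → $137.92765
Unrounded tax sum = $176.16955 → $176.17

$176.17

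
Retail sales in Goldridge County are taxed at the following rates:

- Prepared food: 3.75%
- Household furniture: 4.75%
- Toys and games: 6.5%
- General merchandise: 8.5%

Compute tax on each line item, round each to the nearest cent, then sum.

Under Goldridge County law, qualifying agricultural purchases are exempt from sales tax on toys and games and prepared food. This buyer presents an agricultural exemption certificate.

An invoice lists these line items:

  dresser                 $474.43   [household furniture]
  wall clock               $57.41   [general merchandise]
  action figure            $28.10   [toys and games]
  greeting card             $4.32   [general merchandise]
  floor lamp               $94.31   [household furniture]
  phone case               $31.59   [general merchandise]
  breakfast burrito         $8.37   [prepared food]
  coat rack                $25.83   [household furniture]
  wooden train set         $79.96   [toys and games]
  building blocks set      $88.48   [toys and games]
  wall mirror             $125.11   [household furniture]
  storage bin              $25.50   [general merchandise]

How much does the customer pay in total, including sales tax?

Dresser $474.43: household furniture → 4.75% → $22.54
Wall clock $57.41: general merchandise → 8.5% → $4.88
Action figure $28.10: toys and games, buyer-exempt → 0% → $0.00
Greeting card $4.32: general merchandise → 8.5% → $0.37
Floor lamp $94.31: household furniture → 4.75% → $4.48
Phone case $31.59: general merchandise → 8.5% → $2.69
Breakfast burrito $8.37: prepared food, buyer-exempt → 0% → $0.00
Coat rack $25.83: household furniture → 4.75% → $1.23
Wooden train set $79.96: toys and games, buyer-exempt → 0% → $0.00
Building blocks set $88.48: toys and games, buyer-exempt → 0% → $0.00
Wall mirror $125.11: household furniture → 4.75% → $5.94
Storage bin $25.50: general merchandise → 8.5% → $2.17
Subtotal = $1043.41; tax = $44.30; total due = $1087.71

$1087.71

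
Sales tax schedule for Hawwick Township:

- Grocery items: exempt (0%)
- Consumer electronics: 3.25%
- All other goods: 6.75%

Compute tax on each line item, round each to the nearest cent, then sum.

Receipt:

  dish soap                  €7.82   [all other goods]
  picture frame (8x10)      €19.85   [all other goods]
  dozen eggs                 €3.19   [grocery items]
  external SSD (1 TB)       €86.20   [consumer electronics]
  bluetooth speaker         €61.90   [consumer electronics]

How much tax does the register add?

€6.68

Dish soap €7.82: all other goods → 6.75% → €0.53
Picture frame (8x10) €19.85: all other goods → 6.75% → €1.34
Dozen eggs €3.19: grocery items → 0% → €0.00
External SSD (1 TB) €86.20: consumer electronics → 3.25% → €2.80
Bluetooth speaker €61.90: consumer electronics → 3.25% → €2.01
Total tax = €0.53 + €1.34 + €2.80 + €2.01 = €6.68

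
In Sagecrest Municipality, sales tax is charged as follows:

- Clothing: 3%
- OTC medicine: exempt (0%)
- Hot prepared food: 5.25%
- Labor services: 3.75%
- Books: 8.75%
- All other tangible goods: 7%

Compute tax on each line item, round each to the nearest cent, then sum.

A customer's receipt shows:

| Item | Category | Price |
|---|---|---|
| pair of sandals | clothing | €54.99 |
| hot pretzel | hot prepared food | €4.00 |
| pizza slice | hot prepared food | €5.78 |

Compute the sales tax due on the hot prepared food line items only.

Hot pretzel €4.00: hot prepared food → 5.25% → €0.21
Pizza slice €5.78: hot prepared food → 5.25% → €0.30
Tax on hot prepared food = €0.21 + €0.30 = €0.51

€0.51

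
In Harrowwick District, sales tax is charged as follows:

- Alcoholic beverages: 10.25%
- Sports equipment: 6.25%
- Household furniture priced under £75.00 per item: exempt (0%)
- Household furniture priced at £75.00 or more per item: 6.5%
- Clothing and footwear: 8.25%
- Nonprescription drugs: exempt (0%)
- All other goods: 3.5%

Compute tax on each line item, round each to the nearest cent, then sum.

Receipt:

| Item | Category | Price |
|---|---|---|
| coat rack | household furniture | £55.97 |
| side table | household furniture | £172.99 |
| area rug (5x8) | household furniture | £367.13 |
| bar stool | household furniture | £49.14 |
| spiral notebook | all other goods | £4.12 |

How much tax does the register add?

Coat rack £55.97: household furniture, under £75.00 → 0% → £0.00
Side table £172.99: household furniture, £75.00 or more → 6.5% → £11.24
Area rug (5x8) £367.13: household furniture, £75.00 or more → 6.5% → £23.86
Bar stool £49.14: household furniture, under £75.00 → 0% → £0.00
Spiral notebook £4.12: all other goods → 3.5% → £0.14
Total tax = £11.24 + £23.86 + £0.14 = £35.24

£35.24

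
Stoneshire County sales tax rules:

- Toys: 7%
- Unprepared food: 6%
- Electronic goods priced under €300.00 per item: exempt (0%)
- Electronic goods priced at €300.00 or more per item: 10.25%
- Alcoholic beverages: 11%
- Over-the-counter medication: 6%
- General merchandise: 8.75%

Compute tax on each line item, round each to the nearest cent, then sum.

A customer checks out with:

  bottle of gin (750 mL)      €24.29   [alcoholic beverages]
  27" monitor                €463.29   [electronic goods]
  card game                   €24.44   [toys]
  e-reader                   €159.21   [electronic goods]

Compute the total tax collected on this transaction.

€51.87

Bottle of gin (750 mL) €24.29: alcoholic beverages → 11% → €2.67
27" monitor €463.29: electronic goods, €300.00 or more → 10.25% → €47.49
Card game €24.44: toys → 7% → €1.71
E-reader €159.21: electronic goods, under €300.00 → 0% → €0.00
Total tax = €2.67 + €47.49 + €1.71 = €51.87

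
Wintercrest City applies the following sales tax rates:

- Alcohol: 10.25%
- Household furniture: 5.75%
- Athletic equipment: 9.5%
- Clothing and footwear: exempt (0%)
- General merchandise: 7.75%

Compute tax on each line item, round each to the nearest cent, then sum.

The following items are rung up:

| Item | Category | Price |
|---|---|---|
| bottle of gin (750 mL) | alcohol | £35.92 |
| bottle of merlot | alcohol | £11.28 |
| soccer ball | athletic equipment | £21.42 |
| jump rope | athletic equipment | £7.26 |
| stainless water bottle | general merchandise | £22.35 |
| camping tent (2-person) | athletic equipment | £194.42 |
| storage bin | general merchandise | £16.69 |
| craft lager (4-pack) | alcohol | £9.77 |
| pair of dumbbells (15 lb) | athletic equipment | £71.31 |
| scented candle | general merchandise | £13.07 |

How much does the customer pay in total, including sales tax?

£441.32

Bottle of gin (750 mL) £35.92: alcohol → 10.25% → £3.68
Bottle of merlot £11.28: alcohol → 10.25% → £1.16
Soccer ball £21.42: athletic equipment → 9.5% → £2.03
Jump rope £7.26: athletic equipment → 9.5% → £0.69
Stainless water bottle £22.35: general merchandise → 7.75% → £1.73
Camping tent (2-person) £194.42: athletic equipment → 9.5% → £18.47
Storage bin £16.69: general merchandise → 7.75% → £1.29
Craft lager (4-pack) £9.77: alcohol → 10.25% → £1.00
Pair of dumbbells (15 lb) £71.31: athletic equipment → 9.5% → £6.77
Scented candle £13.07: general merchandise → 7.75% → £1.01
Subtotal = £403.49; tax = £37.83; total due = £441.32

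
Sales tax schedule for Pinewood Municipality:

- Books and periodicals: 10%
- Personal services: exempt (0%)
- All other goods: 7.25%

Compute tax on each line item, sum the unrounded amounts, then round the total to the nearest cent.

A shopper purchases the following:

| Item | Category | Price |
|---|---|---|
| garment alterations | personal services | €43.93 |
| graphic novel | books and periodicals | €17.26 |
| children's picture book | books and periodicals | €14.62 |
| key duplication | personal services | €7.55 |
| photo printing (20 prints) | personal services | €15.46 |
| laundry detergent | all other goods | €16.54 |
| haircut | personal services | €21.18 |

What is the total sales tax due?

Garment alterations €43.93: personal services → 0% → €0.00
Graphic novel €17.26: books and periodicals → 10% → €1.726
Children's picture book €14.62: books and periodicals → 10% → €1.462
Key duplication €7.55: personal services → 0% → €0.00
Photo printing (20 prints) €15.46: personal services → 0% → €0.00
Laundry detergent €16.54: all other goods → 7.25% → €1.19915
Haircut €21.18: personal services → 0% → €0.00
Unrounded tax sum = €4.38715 → €4.39

€4.39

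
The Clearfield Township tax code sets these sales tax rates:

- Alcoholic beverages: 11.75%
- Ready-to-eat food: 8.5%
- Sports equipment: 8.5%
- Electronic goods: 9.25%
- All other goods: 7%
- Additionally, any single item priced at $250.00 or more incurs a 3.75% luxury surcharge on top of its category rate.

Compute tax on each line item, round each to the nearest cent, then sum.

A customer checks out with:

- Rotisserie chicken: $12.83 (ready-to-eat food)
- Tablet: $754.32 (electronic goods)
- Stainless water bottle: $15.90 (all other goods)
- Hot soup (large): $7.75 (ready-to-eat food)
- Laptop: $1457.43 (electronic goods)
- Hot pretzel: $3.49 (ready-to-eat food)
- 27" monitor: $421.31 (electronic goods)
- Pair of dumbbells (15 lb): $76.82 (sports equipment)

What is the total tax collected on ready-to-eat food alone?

$2.05

Rotisserie chicken $12.83: ready-to-eat food → 8.5% → $1.09
Hot soup (large) $7.75: ready-to-eat food → 8.5% → $0.66
Hot pretzel $3.49: ready-to-eat food → 8.5% → $0.30
Tax on ready-to-eat food = $1.09 + $0.66 + $0.30 = $2.05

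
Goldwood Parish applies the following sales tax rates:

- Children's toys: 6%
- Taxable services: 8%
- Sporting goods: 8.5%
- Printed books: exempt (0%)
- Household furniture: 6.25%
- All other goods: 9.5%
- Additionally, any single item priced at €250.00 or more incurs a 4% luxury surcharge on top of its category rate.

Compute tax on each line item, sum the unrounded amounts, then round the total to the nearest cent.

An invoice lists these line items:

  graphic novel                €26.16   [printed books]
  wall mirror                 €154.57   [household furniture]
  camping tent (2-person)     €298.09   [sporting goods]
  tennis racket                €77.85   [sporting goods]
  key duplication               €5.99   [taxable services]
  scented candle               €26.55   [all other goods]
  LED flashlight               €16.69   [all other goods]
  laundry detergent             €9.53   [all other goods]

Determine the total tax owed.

€59.03

Graphic novel €26.16: printed books → 0% → €0.00
Wall mirror €154.57: household furniture → 6.25% → €9.660625
Camping tent (2-person) €298.09: sporting goods → 8.5% + 4% surcharge = 12.5% → €37.26125
Tennis racket €77.85: sporting goods → 8.5% → €6.61725
Key duplication €5.99: taxable services → 8% → €0.4792
Scented candle €26.55: all other goods → 9.5% → €2.52225
LED flashlight €16.69: all other goods → 9.5% → €1.58555
Laundry detergent €9.53: all other goods → 9.5% → €0.90535
Unrounded tax sum = €59.031475 → €59.03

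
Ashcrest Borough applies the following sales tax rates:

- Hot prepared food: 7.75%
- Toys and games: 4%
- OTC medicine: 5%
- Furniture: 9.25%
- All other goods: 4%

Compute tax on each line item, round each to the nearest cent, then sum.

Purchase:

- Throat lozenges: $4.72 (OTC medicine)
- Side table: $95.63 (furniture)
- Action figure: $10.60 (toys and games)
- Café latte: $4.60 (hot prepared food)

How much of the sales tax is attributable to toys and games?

$0.42

Action figure $10.60: toys and games → 4% → $0.42
Tax on toys and games = $0.42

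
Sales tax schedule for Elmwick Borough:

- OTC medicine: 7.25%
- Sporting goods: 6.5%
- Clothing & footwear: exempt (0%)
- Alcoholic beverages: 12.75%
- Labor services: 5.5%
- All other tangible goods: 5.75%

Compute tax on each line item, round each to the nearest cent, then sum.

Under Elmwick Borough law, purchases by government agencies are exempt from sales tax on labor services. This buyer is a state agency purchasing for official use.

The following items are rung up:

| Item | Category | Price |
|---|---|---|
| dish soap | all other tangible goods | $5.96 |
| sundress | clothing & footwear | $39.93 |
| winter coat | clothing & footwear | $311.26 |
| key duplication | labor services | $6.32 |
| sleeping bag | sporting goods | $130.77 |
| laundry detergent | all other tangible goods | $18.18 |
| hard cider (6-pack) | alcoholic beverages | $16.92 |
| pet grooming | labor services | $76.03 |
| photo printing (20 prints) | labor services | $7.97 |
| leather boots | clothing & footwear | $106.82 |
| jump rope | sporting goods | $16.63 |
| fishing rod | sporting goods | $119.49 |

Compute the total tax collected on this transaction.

Dish soap $5.96: all other tangible goods → 5.75% → $0.34
Sundress $39.93: clothing & footwear → 0% → $0.00
Winter coat $311.26: clothing & footwear → 0% → $0.00
Key duplication $6.32: labor services, buyer-exempt → 0% → $0.00
Sleeping bag $130.77: sporting goods → 6.5% → $8.50
Laundry detergent $18.18: all other tangible goods → 5.75% → $1.05
Hard cider (6-pack) $16.92: alcoholic beverages → 12.75% → $2.16
Pet grooming $76.03: labor services, buyer-exempt → 0% → $0.00
Photo printing (20 prints) $7.97: labor services, buyer-exempt → 0% → $0.00
Leather boots $106.82: clothing & footwear → 0% → $0.00
Jump rope $16.63: sporting goods → 6.5% → $1.08
Fishing rod $119.49: sporting goods → 6.5% → $7.77
Total tax = $0.34 + $8.50 + $1.05 + $2.16 + $1.08 + $7.77 = $20.90

$20.90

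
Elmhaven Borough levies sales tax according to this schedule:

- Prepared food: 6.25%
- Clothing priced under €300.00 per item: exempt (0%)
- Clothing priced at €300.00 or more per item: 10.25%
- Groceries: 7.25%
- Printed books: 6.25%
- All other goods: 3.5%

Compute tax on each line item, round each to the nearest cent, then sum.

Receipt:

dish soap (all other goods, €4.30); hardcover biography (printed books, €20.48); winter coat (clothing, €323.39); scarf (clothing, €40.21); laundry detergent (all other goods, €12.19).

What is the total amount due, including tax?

Dish soap €4.30: all other goods → 3.5% → €0.15
Hardcover biography €20.48: printed books → 6.25% → €1.28
Winter coat €323.39: clothing, €300.00 or more → 10.25% → €33.15
Scarf €40.21: clothing, under €300.00 → 0% → €0.00
Laundry detergent €12.19: all other goods → 3.5% → €0.43
Subtotal = €400.57; tax = €35.01; total due = €435.58

€435.58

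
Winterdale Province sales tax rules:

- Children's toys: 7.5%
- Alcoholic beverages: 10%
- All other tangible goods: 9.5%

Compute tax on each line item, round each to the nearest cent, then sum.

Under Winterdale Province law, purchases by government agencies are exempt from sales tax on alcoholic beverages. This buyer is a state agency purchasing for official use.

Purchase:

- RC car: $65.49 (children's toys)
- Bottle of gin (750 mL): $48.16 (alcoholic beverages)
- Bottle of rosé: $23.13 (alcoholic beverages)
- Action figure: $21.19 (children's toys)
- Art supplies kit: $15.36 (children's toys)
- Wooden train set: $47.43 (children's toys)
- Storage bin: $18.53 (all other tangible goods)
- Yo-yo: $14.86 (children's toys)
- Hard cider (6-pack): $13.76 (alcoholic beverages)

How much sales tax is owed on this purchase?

$14.08

RC car $65.49: children's toys → 7.5% → $4.91
Bottle of gin (750 mL) $48.16: alcoholic beverages, buyer-exempt → 0% → $0.00
Bottle of rosé $23.13: alcoholic beverages, buyer-exempt → 0% → $0.00
Action figure $21.19: children's toys → 7.5% → $1.59
Art supplies kit $15.36: children's toys → 7.5% → $1.15
Wooden train set $47.43: children's toys → 7.5% → $3.56
Storage bin $18.53: all other tangible goods → 9.5% → $1.76
Yo-yo $14.86: children's toys → 7.5% → $1.11
Hard cider (6-pack) $13.76: alcoholic beverages, buyer-exempt → 0% → $0.00
Total tax = $4.91 + $1.59 + $1.15 + $3.56 + $1.76 + $1.11 = $14.08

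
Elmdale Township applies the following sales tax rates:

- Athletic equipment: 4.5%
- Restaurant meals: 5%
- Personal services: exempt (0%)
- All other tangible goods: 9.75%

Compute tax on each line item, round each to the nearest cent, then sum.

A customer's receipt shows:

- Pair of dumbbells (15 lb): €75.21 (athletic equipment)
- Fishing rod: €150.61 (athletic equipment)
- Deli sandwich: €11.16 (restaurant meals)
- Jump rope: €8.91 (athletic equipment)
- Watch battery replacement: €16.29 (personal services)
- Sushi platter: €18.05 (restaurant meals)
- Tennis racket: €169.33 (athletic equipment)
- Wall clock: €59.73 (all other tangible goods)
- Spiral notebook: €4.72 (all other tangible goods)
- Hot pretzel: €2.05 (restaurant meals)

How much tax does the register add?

€26.02

Pair of dumbbells (15 lb) €75.21: athletic equipment → 4.5% → €3.38
Fishing rod €150.61: athletic equipment → 4.5% → €6.78
Deli sandwich €11.16: restaurant meals → 5% → €0.56
Jump rope €8.91: athletic equipment → 4.5% → €0.40
Watch battery replacement €16.29: personal services → 0% → €0.00
Sushi platter €18.05: restaurant meals → 5% → €0.90
Tennis racket €169.33: athletic equipment → 4.5% → €7.62
Wall clock €59.73: all other tangible goods → 9.75% → €5.82
Spiral notebook €4.72: all other tangible goods → 9.75% → €0.46
Hot pretzel €2.05: restaurant meals → 5% → €0.10
Total tax = €3.38 + €6.78 + €0.56 + €0.40 + €0.90 + €7.62 + €5.82 + €0.46 + €0.10 = €26.02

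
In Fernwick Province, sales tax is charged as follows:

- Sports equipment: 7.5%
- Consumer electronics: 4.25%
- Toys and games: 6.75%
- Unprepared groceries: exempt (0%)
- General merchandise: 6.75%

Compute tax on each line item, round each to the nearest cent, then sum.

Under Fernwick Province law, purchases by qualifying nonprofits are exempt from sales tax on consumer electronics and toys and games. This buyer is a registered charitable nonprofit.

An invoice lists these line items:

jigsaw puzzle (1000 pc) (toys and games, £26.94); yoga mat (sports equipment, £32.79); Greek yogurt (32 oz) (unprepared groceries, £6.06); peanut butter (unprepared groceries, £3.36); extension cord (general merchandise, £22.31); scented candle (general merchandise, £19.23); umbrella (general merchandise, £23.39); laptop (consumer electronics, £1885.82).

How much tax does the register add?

£6.85

Jigsaw puzzle (1000 pc) £26.94: toys and games, buyer-exempt → 0% → £0.00
Yoga mat £32.79: sports equipment → 7.5% → £2.46
Greek yogurt (32 oz) £6.06: unprepared groceries → 0% → £0.00
Peanut butter £3.36: unprepared groceries → 0% → £0.00
Extension cord £22.31: general merchandise → 6.75% → £1.51
Scented candle £19.23: general merchandise → 6.75% → £1.30
Umbrella £23.39: general merchandise → 6.75% → £1.58
Laptop £1885.82: consumer electronics, buyer-exempt → 0% → £0.00
Total tax = £2.46 + £1.51 + £1.30 + £1.58 = £6.85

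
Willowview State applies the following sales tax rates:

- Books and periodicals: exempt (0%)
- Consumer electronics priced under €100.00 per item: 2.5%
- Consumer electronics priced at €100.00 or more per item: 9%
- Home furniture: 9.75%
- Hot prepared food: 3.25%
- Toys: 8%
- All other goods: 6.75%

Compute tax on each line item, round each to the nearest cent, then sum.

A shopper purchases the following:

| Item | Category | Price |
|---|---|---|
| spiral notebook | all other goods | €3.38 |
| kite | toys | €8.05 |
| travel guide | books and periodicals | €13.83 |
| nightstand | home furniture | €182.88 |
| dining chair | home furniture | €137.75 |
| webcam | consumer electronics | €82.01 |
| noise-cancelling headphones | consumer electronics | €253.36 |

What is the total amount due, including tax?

Spiral notebook €3.38: all other goods → 6.75% → €0.23
Kite €8.05: toys → 8% → €0.64
Travel guide €13.83: books and periodicals → 0% → €0.00
Nightstand €182.88: home furniture → 9.75% → €17.83
Dining chair €137.75: home furniture → 9.75% → €13.43
Webcam €82.01: consumer electronics, under €100.00 → 2.5% → €2.05
Noise-cancelling headphones €253.36: consumer electronics, €100.00 or more → 9% → €22.80
Subtotal = €681.26; tax = €56.98; total due = €738.24

€738.24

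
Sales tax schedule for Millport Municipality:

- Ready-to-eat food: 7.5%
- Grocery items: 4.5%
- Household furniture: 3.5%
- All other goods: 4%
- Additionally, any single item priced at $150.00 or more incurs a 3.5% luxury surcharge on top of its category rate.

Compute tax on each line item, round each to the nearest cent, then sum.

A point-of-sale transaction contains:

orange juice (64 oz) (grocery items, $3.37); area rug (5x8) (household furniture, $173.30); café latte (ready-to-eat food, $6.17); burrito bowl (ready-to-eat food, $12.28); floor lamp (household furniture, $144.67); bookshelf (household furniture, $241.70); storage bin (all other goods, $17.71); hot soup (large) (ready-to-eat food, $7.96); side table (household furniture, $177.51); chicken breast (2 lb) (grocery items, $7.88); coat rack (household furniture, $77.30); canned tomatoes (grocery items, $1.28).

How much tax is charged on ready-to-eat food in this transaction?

$1.98

Café latte $6.17: ready-to-eat food → 7.5% → $0.46
Burrito bowl $12.28: ready-to-eat food → 7.5% → $0.92
Hot soup (large) $7.96: ready-to-eat food → 7.5% → $0.60
Tax on ready-to-eat food = $0.46 + $0.92 + $0.60 = $1.98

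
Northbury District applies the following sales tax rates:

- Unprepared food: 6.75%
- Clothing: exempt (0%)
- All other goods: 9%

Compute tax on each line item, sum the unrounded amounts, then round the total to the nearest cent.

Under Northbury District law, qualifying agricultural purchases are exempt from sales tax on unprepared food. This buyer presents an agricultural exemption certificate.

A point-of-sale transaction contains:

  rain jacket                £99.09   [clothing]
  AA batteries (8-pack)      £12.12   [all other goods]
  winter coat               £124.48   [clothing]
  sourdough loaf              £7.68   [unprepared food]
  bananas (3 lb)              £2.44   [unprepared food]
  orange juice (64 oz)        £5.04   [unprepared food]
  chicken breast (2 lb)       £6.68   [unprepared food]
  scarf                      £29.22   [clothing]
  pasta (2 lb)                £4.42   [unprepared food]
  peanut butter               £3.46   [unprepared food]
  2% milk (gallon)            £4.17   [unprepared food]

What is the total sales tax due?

Rain jacket £99.09: clothing → 0% → £0.00
AA batteries (8-pack) £12.12: all other goods → 9% → £1.0908
Winter coat £124.48: clothing → 0% → £0.00
Sourdough loaf £7.68: unprepared food, buyer-exempt → 0% → £0.00
Bananas (3 lb) £2.44: unprepared food, buyer-exempt → 0% → £0.00
Orange juice (64 oz) £5.04: unprepared food, buyer-exempt → 0% → £0.00
Chicken breast (2 lb) £6.68: unprepared food, buyer-exempt → 0% → £0.00
Scarf £29.22: clothing → 0% → £0.00
Pasta (2 lb) £4.42: unprepared food, buyer-exempt → 0% → £0.00
Peanut butter £3.46: unprepared food, buyer-exempt → 0% → £0.00
2% milk (gallon) £4.17: unprepared food, buyer-exempt → 0% → £0.00
Unrounded tax sum = £1.0908 → £1.09

£1.09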